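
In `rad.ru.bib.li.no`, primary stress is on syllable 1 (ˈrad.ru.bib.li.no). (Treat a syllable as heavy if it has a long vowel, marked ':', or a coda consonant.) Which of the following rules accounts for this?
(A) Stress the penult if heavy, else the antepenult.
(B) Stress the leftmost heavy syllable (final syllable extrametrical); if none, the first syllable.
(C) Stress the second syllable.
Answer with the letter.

Rule A → syllable 3 (observed: 1).
Rule B → syllable 1 ✓.
Rule C → syllable 2 (observed: 1).

B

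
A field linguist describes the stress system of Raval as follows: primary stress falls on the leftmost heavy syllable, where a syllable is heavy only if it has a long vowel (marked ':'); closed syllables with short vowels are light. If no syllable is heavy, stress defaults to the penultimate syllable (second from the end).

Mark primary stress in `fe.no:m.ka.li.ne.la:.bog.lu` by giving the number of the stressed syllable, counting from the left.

Weights: 1 fe L, 2 no:m H, 3 ka L, 4 li L, 5 ne L, 6 la: H, 7 bog L, 8 lu L.
Heavy syllables in the domain: 2, 6. The leftmost is syllable 2 (no:m).
Primary stress: syllable 2 → fe.ˈno:m.ka.li.ne.la:.bog.lu.

2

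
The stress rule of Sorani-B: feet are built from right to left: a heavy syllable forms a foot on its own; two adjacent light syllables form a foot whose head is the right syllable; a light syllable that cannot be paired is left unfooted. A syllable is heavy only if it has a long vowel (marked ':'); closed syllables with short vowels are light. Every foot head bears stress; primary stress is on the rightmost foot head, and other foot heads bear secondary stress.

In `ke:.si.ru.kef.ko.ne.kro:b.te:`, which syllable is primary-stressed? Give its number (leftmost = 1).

Weights: 1 ke: H, 2 si L, 3 ru L, 4 kef L, 5 ko L, 6 ne L, 7 kro:b H, 8 te: H.
Parse right to left (heavy = foot alone; LL = one foot; stranded L unfooted): (ˈke:) si (ru.ˈkef) (ko.ˈne) (ˈkro:b) (ˈte:).
Foot heads: 1, 4, 6, 7, 8.
Primary stress on the rightmost head = syllable 8.
Primary stress: syllable 8 → ke:.si.ru.kef.ko.ne.kro:b.ˈte:.

8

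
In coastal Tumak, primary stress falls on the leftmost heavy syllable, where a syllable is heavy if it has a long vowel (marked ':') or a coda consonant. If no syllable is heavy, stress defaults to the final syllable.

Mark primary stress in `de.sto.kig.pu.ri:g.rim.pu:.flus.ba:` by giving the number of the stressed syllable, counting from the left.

3

Weights: 1 de L, 2 sto L, 3 kig H, 4 pu L, 5 ri:g H, 6 rim H, 7 pu: H, 8 flus H, 9 ba: H.
Heavy syllables in the domain: 3, 5, 6, 7, 8, 9. The leftmost is syllable 3 (kig).
Primary stress: syllable 3 → de.sto.ˈkig.pu.ri:g.rim.pu:.flus.ba:.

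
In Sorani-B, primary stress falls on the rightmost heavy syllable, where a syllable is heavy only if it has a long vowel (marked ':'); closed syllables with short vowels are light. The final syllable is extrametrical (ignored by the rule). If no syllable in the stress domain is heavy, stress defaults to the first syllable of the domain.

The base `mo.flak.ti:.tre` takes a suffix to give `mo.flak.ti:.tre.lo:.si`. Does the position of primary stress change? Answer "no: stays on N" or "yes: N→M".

Base `mo.flak.ti:.tre` (4 syllables):
  The final syllable (4, tre) is extrametrical; the stress domain is syllables 1–3.
  Weights: 1 mo L, 2 flak L, 3 ti: H.
  Heavy syllables in the domain: 3. The rightmost is syllable 3 (ti:).
  → primary stress on syllable 3.
Suffixed `mo.flak.ti:.tre.lo:.si` (6 syllables):
  The final syllable (6, si) is extrametrical; the stress domain is syllables 1–5.
  Weights: 1 mo L, 2 flak L, 3 ti: H, 4 tre L, 5 lo: H.
  Heavy syllables in the domain: 3, 5. The rightmost is syllable 5 (lo:).
  → primary stress on syllable 5.

yes: 3→5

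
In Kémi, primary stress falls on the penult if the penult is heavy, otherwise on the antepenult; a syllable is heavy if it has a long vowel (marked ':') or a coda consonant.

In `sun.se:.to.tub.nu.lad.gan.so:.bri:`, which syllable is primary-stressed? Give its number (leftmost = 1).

8

Weights: 7 gan H, 8 so: H, 9 bri: H.
The penult (syllable 8, so:) is heavy, so it takes stress.
Primary stress: syllable 8 → sun.se:.to.tub.nu.lad.gan.ˈso:.bri:.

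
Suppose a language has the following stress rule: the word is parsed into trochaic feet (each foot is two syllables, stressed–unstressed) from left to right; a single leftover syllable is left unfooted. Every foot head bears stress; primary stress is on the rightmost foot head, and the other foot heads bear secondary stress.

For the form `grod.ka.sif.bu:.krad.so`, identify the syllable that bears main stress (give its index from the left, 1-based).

Parse left to right into trochaic (ˈσσ) feet: (ˈgrod.ka) (ˈsif.bu:) (ˈkrad.so).
Foot heads (stressed positions): 1, 3, 5.
End Rule Rightmost: primary stress on the rightmost head = syllable 5.
Primary stress: syllable 5 → grod.ka.sif.bu:.ˈkrad.so.

5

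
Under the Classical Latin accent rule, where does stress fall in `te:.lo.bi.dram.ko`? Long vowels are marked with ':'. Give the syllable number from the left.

4

Classical Latin: stress the penult if heavy (long vowel or closed), else the antepenult.
Weights: 3 bi L, 4 dram H, 5 ko L.
The penult (syllable 4, dram) is heavy, so it takes stress.
Stress on syllable 4: te:.lo.bi.ˈdram.ko.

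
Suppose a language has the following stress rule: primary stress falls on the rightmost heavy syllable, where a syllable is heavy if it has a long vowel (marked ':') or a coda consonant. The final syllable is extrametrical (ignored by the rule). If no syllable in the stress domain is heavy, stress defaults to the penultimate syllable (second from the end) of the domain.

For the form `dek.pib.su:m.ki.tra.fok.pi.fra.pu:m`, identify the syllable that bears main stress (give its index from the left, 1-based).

The final syllable (9, pu:m) is extrametrical; the stress domain is syllables 1–8.
Weights: 1 dek H, 2 pib H, 3 su:m H, 4 ki L, 5 tra L, 6 fok H, 7 pi L, 8 fra L.
Heavy syllables in the domain: 1, 2, 3, 6. The rightmost is syllable 6 (fok).
Primary stress: syllable 6 → dek.pib.su:m.ki.tra.ˈfok.pi.fra.pu:m.

6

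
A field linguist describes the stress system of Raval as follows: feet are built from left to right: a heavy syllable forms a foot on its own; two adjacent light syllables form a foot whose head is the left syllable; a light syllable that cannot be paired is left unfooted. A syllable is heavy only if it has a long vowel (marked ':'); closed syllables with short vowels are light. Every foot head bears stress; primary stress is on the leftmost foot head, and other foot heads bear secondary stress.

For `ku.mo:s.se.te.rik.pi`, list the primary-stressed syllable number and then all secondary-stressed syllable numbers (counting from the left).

Weights: 1 ku L, 2 mo:s H, 3 se L, 4 te L, 5 rik L, 6 pi L.
Parse left to right (heavy = foot alone; LL = one foot; stranded L unfooted): ku (ˈmo:s) (ˈse.te) (ˈrik.pi).
Foot heads: 2, 3, 5.
Primary stress on the leftmost head = syllable 2.
Secondary stress on 3, 5: ku.ˈmo:s.ˌse.te.ˌrik.pi.

primary 2, secondary 3, 5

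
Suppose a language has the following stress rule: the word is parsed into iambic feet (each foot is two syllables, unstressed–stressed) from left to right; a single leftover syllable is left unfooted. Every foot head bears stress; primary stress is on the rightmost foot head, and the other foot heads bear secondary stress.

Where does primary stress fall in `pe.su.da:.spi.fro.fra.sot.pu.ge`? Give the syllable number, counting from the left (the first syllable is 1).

8

Parse left to right into iambic (σˈσ) feet: (pe.ˈsu) (da:.ˈspi) (fro.ˈfra) (sot.ˈpu) ge. Syllable 9 is left unfooted.
Foot heads (stressed positions): 2, 4, 6, 8.
End Rule Rightmost: primary stress on the rightmost head = syllable 8.
Primary stress: syllable 8 → pe.su.da:.spi.fro.fra.sot.ˈpu.ge.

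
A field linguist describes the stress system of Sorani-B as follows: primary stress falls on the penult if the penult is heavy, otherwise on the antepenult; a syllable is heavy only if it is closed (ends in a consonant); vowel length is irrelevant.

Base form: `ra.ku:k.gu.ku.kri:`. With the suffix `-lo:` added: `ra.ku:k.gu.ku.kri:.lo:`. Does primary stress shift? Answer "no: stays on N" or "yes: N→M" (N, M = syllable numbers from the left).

Base `ra.ku:k.gu.ku.kri:` (5 syllables):
  Weights: 3 gu L, 4 ku L, 5 kri: L.
  The penult (syllable 4, ku) is light, so stress falls on the antepenult (syllable 3, gu).
  → primary stress on syllable 3.
Suffixed `ra.ku:k.gu.ku.kri:.lo:` (6 syllables):
  Weights: 4 ku L, 5 kri: L, 6 lo: L.
  The penult (syllable 5, kri:) is light, so stress falls on the antepenult (syllable 4, ku).
  → primary stress on syllable 4.

yes: 3→4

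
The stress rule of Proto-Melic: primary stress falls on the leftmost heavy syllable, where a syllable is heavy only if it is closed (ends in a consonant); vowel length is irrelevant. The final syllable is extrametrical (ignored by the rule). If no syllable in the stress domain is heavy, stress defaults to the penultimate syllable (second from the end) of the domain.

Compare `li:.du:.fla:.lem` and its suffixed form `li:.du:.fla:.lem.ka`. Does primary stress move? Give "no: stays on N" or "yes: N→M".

yes: 2→4

Base `li:.du:.fla:.lem` (4 syllables):
  The final syllable (4, lem) is extrametrical; the stress domain is syllables 1–3.
  Weights: 1 li: L, 2 du: L, 3 fla: L.
  No heavy syllable in the domain; default to the penultimate syllable (second from the end) of the domain = syllable 2.
  → primary stress on syllable 2.
Suffixed `li:.du:.fla:.lem.ka` (5 syllables):
  The final syllable (5, ka) is extrametrical; the stress domain is syllables 1–4.
  Weights: 1 li: L, 2 du: L, 3 fla: L, 4 lem H.
  Heavy syllables in the domain: 4. The leftmost is syllable 4 (lem).
  → primary stress on syllable 4.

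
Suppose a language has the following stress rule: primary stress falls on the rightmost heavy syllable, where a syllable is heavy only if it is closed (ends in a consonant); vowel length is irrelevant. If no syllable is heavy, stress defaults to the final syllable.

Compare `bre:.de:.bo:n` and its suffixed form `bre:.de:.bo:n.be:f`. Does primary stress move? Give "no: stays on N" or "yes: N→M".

Base `bre:.de:.bo:n` (3 syllables):
  Weights: 1 bre: L, 2 de: L, 3 bo:n H.
  Heavy syllables in the domain: 3. The rightmost is syllable 3 (bo:n).
  → primary stress on syllable 3.
Suffixed `bre:.de:.bo:n.be:f` (4 syllables):
  Weights: 1 bre: L, 2 de: L, 3 bo:n H, 4 be:f H.
  Heavy syllables in the domain: 3, 4. The rightmost is syllable 4 (be:f).
  → primary stress on syllable 4.

yes: 3→4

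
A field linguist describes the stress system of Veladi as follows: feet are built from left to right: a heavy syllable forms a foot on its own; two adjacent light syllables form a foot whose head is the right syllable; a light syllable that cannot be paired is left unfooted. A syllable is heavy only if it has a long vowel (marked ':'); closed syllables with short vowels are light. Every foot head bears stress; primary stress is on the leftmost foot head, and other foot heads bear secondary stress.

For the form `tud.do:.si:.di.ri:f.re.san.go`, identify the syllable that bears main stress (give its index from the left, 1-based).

Weights: 1 tud L, 2 do: H, 3 si: H, 4 di L, 5 ri:f H, 6 re L, 7 san L, 8 go L.
Parse left to right (heavy = foot alone; LL = one foot; stranded L unfooted): tud (ˈdo:) (ˈsi:) di (ˈri:f) (re.ˈsan) go.
Foot heads: 2, 3, 5, 7.
Primary stress on the leftmost head = syllable 2.
Primary stress: syllable 2 → tud.ˈdo:.si:.di.ri:f.re.san.go.

2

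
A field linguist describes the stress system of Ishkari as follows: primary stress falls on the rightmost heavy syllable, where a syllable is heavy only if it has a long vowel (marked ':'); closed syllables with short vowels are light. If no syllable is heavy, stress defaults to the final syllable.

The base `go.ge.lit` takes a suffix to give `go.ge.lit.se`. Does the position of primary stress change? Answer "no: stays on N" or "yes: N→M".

Base `go.ge.lit` (3 syllables):
  Weights: 1 go L, 2 ge L, 3 lit L.
  No heavy syllable in the domain; default to the final syllable = syllable 3.
  → primary stress on syllable 3.
Suffixed `go.ge.lit.se` (4 syllables):
  Weights: 1 go L, 2 ge L, 3 lit L, 4 se L.
  No heavy syllable in the domain; default to the final syllable = syllable 4.
  → primary stress on syllable 4.

yes: 3→4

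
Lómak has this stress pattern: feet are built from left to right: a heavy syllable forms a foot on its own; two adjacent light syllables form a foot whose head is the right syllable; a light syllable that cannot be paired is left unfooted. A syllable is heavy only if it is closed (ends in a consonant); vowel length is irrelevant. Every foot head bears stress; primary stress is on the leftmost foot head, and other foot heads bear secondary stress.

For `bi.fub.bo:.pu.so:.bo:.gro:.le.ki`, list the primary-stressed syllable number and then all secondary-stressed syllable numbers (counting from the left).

primary 2, secondary 4, 6, 8

Weights: 1 bi L, 2 fub H, 3 bo: L, 4 pu L, 5 so: L, 6 bo: L, 7 gro: L, 8 le L, 9 ki L.
Parse left to right (heavy = foot alone; LL = one foot; stranded L unfooted): bi (ˈfub) (bo:.ˈpu) (so:.ˈbo:) (gro:.ˈle) ki.
Foot heads: 2, 4, 6, 8.
Primary stress on the leftmost head = syllable 2.
Secondary stress on 4, 6, 8: bi.ˈfub.bo:.ˌpu.so:.ˌbo:.gro:.ˌle.ki.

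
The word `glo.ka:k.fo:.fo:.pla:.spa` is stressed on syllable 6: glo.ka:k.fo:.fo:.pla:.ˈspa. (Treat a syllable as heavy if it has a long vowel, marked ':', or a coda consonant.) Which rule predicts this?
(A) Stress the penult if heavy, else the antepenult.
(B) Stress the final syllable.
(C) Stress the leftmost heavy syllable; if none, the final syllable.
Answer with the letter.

B

Rule A → syllable 5 (observed: 6).
Rule B → syllable 6 ✓.
Rule C → syllable 2 (observed: 6).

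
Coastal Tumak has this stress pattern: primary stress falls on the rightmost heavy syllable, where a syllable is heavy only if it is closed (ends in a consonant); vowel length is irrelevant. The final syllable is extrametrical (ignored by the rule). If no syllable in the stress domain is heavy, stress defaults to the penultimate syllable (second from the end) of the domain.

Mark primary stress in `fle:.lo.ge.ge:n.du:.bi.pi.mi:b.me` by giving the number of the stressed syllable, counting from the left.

The final syllable (9, me) is extrametrical; the stress domain is syllables 1–8.
Weights: 1 fle: L, 2 lo L, 3 ge L, 4 ge:n H, 5 du: L, 6 bi L, 7 pi L, 8 mi:b H.
Heavy syllables in the domain: 4, 8. The rightmost is syllable 8 (mi:b).
Primary stress: syllable 8 → fle:.lo.ge.ge:n.du:.bi.pi.ˈmi:b.me.

8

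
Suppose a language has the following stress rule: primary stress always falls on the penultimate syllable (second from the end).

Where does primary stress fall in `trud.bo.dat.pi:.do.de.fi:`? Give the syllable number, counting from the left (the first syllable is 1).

6

The word has 7 syllables; the penultimate syllable (second from the end) is syllable 6 (de).
Primary stress: syllable 6 → trud.bo.dat.pi:.do.ˈde.fi:.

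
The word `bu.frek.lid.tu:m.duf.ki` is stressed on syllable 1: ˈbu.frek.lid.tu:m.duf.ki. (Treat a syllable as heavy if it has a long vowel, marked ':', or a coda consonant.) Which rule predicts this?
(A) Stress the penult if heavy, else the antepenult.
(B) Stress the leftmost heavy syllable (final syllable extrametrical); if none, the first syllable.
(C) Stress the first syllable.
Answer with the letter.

C

Rule A → syllable 5 (observed: 1).
Rule B → syllable 2 (observed: 1).
Rule C → syllable 1 ✓.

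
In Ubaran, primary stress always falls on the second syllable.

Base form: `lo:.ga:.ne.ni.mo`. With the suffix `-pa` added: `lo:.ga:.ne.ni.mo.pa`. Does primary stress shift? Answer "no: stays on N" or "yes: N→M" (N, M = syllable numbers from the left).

Base `lo:.ga:.ne.ni.mo` (5 syllables):
  The word has 5 syllables; the second syllable is syllable 2 (ga:).
  → primary stress on syllable 2.
Suffixed `lo:.ga:.ne.ni.mo.pa` (6 syllables):
  The word has 6 syllables; the second syllable is syllable 2 (ga:).
  → primary stress on syllable 2.

no: stays on 2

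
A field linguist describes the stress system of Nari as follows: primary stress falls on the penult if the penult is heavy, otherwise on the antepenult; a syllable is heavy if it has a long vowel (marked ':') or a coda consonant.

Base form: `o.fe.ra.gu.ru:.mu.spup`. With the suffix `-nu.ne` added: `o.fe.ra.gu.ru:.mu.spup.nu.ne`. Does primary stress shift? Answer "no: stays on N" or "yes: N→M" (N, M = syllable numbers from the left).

Base `o.fe.ra.gu.ru:.mu.spup` (7 syllables):
  Weights: 5 ru: H, 6 mu L, 7 spup H.
  The penult (syllable 6, mu) is light, so stress falls on the antepenult (syllable 5, ru:).
  → primary stress on syllable 5.
Suffixed `o.fe.ra.gu.ru:.mu.spup.nu.ne` (9 syllables):
  Weights: 7 spup H, 8 nu L, 9 ne L.
  The penult (syllable 8, nu) is light, so stress falls on the antepenult (syllable 7, spup).
  → primary stress on syllable 7.

yes: 5→7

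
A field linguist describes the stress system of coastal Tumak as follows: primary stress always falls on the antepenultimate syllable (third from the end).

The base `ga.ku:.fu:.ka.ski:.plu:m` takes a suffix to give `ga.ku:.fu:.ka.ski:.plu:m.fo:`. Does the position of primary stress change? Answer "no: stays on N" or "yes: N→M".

yes: 4→5

Base `ga.ku:.fu:.ka.ski:.plu:m` (6 syllables):
  The word has 6 syllables; the antepenultimate syllable (third from the end) is syllable 4 (ka).
  → primary stress on syllable 4.
Suffixed `ga.ku:.fu:.ka.ski:.plu:m.fo:` (7 syllables):
  The word has 7 syllables; the antepenultimate syllable (third from the end) is syllable 5 (ski:).
  → primary stress on syllable 5.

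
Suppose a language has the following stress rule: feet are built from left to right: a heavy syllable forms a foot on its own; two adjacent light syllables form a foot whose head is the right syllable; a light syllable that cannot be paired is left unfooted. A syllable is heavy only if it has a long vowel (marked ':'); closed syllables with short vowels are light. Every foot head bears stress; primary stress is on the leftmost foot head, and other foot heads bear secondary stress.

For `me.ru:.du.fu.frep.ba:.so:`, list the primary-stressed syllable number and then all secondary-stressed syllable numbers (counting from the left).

Weights: 1 me L, 2 ru: H, 3 du L, 4 fu L, 5 frep L, 6 ba: H, 7 so: H.
Parse left to right (heavy = foot alone; LL = one foot; stranded L unfooted): me (ˈru:) (du.ˈfu) frep (ˈba:) (ˈso:).
Foot heads: 2, 4, 6, 7.
Primary stress on the leftmost head = syllable 2.
Secondary stress on 4, 6, 7: me.ˈru:.du.ˌfu.frep.ˌba:.ˌso:.

primary 2, secondary 4, 6, 7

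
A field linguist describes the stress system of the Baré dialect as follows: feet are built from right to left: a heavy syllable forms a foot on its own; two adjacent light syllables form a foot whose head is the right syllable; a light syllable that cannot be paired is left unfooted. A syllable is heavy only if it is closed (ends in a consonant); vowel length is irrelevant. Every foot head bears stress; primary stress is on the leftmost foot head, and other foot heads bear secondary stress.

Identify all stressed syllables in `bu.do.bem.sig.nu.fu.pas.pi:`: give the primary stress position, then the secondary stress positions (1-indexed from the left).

primary 2, secondary 3, 4, 6, 7

Weights: 1 bu L, 2 do L, 3 bem H, 4 sig H, 5 nu L, 6 fu L, 7 pas H, 8 pi: L.
Parse right to left (heavy = foot alone; LL = one foot; stranded L unfooted): (bu.ˈdo) (ˈbem) (ˈsig) (nu.ˈfu) (ˈpas) pi:.
Foot heads: 2, 3, 4, 6, 7.
Primary stress on the leftmost head = syllable 2.
Secondary stress on 3, 4, 6, 7: bu.ˈdo.ˌbem.ˌsig.nu.ˌfu.ˌpas.pi:.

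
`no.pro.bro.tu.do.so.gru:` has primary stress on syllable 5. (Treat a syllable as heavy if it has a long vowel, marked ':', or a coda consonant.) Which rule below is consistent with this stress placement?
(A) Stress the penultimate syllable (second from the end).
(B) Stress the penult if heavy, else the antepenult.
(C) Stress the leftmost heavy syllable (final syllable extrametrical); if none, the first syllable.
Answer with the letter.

Rule A → syllable 6 (observed: 5).
Rule B → syllable 5 ✓.
Rule C → syllable 1 (observed: 5).

B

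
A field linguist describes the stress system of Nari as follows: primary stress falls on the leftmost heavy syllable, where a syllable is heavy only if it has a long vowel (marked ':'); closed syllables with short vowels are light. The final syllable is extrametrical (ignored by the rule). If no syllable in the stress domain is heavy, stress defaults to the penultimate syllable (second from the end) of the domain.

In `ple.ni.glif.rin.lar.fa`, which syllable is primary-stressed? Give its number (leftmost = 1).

The final syllable (6, fa) is extrametrical; the stress domain is syllables 1–5.
Weights: 1 ple L, 2 ni L, 3 glif L, 4 rin L, 5 lar L.
No heavy syllable in the domain; default to the penultimate syllable (second from the end) of the domain = syllable 4.
Primary stress: syllable 4 → ple.ni.glif.ˈrin.lar.fa.

4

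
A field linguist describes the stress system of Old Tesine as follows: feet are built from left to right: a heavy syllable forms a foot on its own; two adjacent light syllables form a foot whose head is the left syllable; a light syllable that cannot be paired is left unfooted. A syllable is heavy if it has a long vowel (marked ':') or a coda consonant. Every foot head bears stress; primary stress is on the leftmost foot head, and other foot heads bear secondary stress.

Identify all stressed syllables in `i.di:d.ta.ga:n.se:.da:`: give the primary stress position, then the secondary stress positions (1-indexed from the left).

Weights: 1 i L, 2 di:d H, 3 ta L, 4 ga:n H, 5 se: H, 6 da: H.
Parse left to right (heavy = foot alone; LL = one foot; stranded L unfooted): i (ˈdi:d) ta (ˈga:n) (ˈse:) (ˈda:).
Foot heads: 2, 4, 5, 6.
Primary stress on the leftmost head = syllable 2.
Secondary stress on 4, 5, 6: i.ˈdi:d.ta.ˌga:n.ˌse:.ˌda:.

primary 2, secondary 4, 5, 6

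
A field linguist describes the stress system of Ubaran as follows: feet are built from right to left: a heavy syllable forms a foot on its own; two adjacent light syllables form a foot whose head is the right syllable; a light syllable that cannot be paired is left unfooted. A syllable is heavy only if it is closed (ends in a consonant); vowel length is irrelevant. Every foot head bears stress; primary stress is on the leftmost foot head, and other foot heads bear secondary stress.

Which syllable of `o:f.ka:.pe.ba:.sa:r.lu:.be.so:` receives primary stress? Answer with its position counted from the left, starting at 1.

Weights: 1 o:f H, 2 ka: L, 3 pe L, 4 ba: L, 5 sa:r H, 6 lu: L, 7 be L, 8 so: L.
Parse right to left (heavy = foot alone; LL = one foot; stranded L unfooted): (ˈo:f) ka: (pe.ˈba:) (ˈsa:r) lu: (be.ˈso:).
Foot heads: 1, 4, 5, 8.
Primary stress on the leftmost head = syllable 1.
Primary stress: syllable 1 → ˈo:f.ka:.pe.ba:.sa:r.lu:.be.so:.

1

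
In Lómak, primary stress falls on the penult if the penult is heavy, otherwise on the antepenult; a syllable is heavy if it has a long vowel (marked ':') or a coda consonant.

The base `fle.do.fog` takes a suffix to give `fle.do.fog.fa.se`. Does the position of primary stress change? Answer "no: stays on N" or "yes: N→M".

Base `fle.do.fog` (3 syllables):
  Weights: 1 fle L, 2 do L, 3 fog H.
  The penult (syllable 2, do) is light, so stress falls on the antepenult (syllable 1, fle).
  → primary stress on syllable 1.
Suffixed `fle.do.fog.fa.se` (5 syllables):
  Weights: 3 fog H, 4 fa L, 5 se L.
  The penult (syllable 4, fa) is light, so stress falls on the antepenult (syllable 3, fog).
  → primary stress on syllable 3.

yes: 1→3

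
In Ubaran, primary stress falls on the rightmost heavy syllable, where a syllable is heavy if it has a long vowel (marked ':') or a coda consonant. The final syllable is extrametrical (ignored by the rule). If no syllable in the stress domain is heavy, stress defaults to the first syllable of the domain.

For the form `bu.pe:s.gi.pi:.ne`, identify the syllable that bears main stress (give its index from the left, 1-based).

4

The final syllable (5, ne) is extrametrical; the stress domain is syllables 1–4.
Weights: 1 bu L, 2 pe:s H, 3 gi L, 4 pi: H.
Heavy syllables in the domain: 2, 4. The rightmost is syllable 4 (pi:).
Primary stress: syllable 4 → bu.pe:s.gi.ˈpi:.ne.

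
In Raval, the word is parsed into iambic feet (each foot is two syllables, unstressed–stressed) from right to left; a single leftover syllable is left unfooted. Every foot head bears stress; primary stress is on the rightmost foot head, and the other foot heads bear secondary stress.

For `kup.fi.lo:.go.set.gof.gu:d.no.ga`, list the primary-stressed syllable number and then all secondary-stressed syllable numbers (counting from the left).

Parse right to left into iambic (σˈσ) feet: kup (fi.ˈlo:) (go.ˈset) (gof.ˈgu:d) (no.ˈga). Syllable 1 is left unfooted.
Foot heads (stressed positions): 3, 5, 7, 9.
End Rule Rightmost: primary stress on the rightmost head = syllable 9.
Secondary stress on 3, 5, 7: kup.fi.ˌlo:.go.ˌset.gof.ˌgu:d.no.ˈga.

primary 9, secondary 3, 5, 7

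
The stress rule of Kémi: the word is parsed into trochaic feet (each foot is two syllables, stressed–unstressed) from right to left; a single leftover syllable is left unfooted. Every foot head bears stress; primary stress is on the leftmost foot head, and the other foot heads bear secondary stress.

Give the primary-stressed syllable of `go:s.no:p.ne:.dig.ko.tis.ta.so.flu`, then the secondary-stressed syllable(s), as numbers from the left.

primary 2, secondary 4, 6, 8

Parse right to left into trochaic (ˈσσ) feet: go:s (ˈno:p.ne:) (ˈdig.ko) (ˈtis.ta) (ˈso.flu). Syllable 1 is left unfooted.
Foot heads (stressed positions): 2, 4, 6, 8.
End Rule Leftmost: primary stress on the leftmost head = syllable 2.
Secondary stress on 4, 6, 8: go:s.ˈno:p.ne:.ˌdig.ko.ˌtis.ta.ˌso.flu.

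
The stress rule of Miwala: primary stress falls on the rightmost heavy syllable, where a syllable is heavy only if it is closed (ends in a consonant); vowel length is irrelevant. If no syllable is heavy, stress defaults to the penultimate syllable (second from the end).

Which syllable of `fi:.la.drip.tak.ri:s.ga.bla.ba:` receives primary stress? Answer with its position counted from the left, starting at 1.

5

Weights: 1 fi: L, 2 la L, 3 drip H, 4 tak H, 5 ri:s H, 6 ga L, 7 bla L, 8 ba: L.
Heavy syllables in the domain: 3, 4, 5. The rightmost is syllable 5 (ri:s).
Primary stress: syllable 5 → fi:.la.drip.tak.ˈri:s.ga.bla.ba:.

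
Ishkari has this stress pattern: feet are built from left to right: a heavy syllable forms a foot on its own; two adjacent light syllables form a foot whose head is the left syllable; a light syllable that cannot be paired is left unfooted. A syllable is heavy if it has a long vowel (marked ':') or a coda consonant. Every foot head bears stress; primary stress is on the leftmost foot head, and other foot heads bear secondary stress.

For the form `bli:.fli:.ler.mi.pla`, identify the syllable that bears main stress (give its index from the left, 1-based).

1

Weights: 1 bli: H, 2 fli: H, 3 ler H, 4 mi L, 5 pla L.
Parse left to right (heavy = foot alone; LL = one foot; stranded L unfooted): (ˈbli:) (ˈfli:) (ˈler) (ˈmi.pla).
Foot heads: 1, 2, 3, 4.
Primary stress on the leftmost head = syllable 1.
Primary stress: syllable 1 → ˈbli:.fli:.ler.mi.pla.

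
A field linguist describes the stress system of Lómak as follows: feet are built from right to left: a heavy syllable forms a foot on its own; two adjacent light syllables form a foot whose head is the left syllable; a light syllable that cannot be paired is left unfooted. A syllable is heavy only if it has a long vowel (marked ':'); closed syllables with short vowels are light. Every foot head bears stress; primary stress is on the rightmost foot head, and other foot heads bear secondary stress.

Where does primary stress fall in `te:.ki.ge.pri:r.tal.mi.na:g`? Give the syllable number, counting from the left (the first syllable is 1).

7

Weights: 1 te: H, 2 ki L, 3 ge L, 4 pri:r H, 5 tal L, 6 mi L, 7 na:g H.
Parse right to left (heavy = foot alone; LL = one foot; stranded L unfooted): (ˈte:) (ˈki.ge) (ˈpri:r) (ˈtal.mi) (ˈna:g).
Foot heads: 1, 2, 4, 5, 7.
Primary stress on the rightmost head = syllable 7.
Primary stress: syllable 7 → te:.ki.ge.pri:r.tal.mi.ˈna:g.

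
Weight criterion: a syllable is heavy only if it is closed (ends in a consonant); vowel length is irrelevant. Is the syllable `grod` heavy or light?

heavy

`grod`: short vowel, closed (coda /d/). Closed (coda /d/) → heavy.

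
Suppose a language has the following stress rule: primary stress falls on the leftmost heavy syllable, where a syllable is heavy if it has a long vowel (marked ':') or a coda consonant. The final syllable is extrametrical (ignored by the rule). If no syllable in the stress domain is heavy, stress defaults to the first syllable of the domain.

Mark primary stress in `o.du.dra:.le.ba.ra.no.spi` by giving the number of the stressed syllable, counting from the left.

3

The final syllable (8, spi) is extrametrical; the stress domain is syllables 1–7.
Weights: 1 o L, 2 du L, 3 dra: H, 4 le L, 5 ba L, 6 ra L, 7 no L.
Heavy syllables in the domain: 3. The leftmost is syllable 3 (dra:).
Primary stress: syllable 3 → o.du.ˈdra:.le.ba.ra.no.spi.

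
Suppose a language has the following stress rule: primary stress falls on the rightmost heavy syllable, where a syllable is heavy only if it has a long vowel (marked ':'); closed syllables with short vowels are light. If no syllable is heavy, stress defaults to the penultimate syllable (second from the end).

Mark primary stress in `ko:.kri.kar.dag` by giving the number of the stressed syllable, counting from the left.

1

Weights: 1 ko: H, 2 kri L, 3 kar L, 4 dag L.
Heavy syllables in the domain: 1. The rightmost is syllable 1 (ko:).
Primary stress: syllable 1 → ˈko:.kri.kar.dag.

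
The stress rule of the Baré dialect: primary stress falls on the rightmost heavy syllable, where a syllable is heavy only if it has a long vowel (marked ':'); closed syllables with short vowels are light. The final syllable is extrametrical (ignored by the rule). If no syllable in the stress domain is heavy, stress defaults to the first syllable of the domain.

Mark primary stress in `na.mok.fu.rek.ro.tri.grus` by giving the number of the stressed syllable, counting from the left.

The final syllable (7, grus) is extrametrical; the stress domain is syllables 1–6.
Weights: 1 na L, 2 mok L, 3 fu L, 4 rek L, 5 ro L, 6 tri L.
No heavy syllable in the domain; default to the first syllable of the domain = syllable 1.
Primary stress: syllable 1 → ˈna.mok.fu.rek.ro.tri.grus.

1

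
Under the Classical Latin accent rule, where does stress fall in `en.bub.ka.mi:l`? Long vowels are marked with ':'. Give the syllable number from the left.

2

Classical Latin: stress the penult if heavy (long vowel or closed), else the antepenult.
Weights: 2 bub H, 3 ka L, 4 mi:l H.
The penult (syllable 3, ka) is light, so stress falls on the antepenult (syllable 2, bub).
Stress on syllable 2: en.ˈbub.ka.mi:l.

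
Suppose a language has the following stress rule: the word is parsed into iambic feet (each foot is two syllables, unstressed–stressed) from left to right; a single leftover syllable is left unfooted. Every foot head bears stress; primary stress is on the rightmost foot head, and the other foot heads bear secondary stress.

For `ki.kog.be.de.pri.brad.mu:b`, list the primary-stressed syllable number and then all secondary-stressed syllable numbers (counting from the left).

primary 6, secondary 2, 4

Parse left to right into iambic (σˈσ) feet: (ki.ˈkog) (be.ˈde) (pri.ˈbrad) mu:b. Syllable 7 is left unfooted.
Foot heads (stressed positions): 2, 4, 6.
End Rule Rightmost: primary stress on the rightmost head = syllable 6.
Secondary stress on 2, 4: ki.ˌkog.be.ˌde.pri.ˈbrad.mu:b.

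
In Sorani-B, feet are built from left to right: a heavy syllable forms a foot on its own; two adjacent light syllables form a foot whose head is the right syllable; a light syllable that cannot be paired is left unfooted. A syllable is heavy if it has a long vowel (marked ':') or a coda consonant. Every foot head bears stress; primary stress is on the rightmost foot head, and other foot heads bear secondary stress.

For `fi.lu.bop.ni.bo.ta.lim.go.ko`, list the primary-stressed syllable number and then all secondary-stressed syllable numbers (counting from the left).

Weights: 1 fi L, 2 lu L, 3 bop H, 4 ni L, 5 bo L, 6 ta L, 7 lim H, 8 go L, 9 ko L.
Parse left to right (heavy = foot alone; LL = one foot; stranded L unfooted): (fi.ˈlu) (ˈbop) (ni.ˈbo) ta (ˈlim) (go.ˈko).
Foot heads: 2, 3, 5, 7, 9.
Primary stress on the rightmost head = syllable 9.
Secondary stress on 2, 3, 5, 7: fi.ˌlu.ˌbop.ni.ˌbo.ta.ˌlim.go.ˈko.

primary 9, secondary 2, 3, 5, 7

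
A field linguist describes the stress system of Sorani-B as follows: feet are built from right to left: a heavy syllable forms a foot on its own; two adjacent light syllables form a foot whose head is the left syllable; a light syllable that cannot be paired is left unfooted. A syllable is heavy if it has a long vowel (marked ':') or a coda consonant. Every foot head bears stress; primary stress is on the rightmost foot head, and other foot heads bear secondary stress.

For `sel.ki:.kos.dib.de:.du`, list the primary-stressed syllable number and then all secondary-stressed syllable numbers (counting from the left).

primary 5, secondary 1, 2, 3, 4

Weights: 1 sel H, 2 ki: H, 3 kos H, 4 dib H, 5 de: H, 6 du L.
Parse right to left (heavy = foot alone; LL = one foot; stranded L unfooted): (ˈsel) (ˈki:) (ˈkos) (ˈdib) (ˈde:) du.
Foot heads: 1, 2, 3, 4, 5.
Primary stress on the rightmost head = syllable 5.
Secondary stress on 1, 2, 3, 4: ˌsel.ˌki:.ˌkos.ˌdib.ˈde:.du.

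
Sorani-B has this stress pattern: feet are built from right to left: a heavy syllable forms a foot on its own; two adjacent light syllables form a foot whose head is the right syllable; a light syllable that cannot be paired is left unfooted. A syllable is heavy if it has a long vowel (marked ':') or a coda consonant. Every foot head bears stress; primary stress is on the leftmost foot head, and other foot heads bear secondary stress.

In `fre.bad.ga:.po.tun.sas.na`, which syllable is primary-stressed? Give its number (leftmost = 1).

Weights: 1 fre L, 2 bad H, 3 ga: H, 4 po L, 5 tun H, 6 sas H, 7 na L.
Parse right to left (heavy = foot alone; LL = one foot; stranded L unfooted): fre (ˈbad) (ˈga:) po (ˈtun) (ˈsas) na.
Foot heads: 2, 3, 5, 6.
Primary stress on the leftmost head = syllable 2.
Primary stress: syllable 2 → fre.ˈbad.ga:.po.tun.sas.na.

2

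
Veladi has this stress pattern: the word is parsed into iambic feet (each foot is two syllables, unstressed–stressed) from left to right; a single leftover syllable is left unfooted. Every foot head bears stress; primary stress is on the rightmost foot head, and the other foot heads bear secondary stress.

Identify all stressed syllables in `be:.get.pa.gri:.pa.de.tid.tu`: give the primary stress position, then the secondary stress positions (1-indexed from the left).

Parse left to right into iambic (σˈσ) feet: (be:.ˈget) (pa.ˈgri:) (pa.ˈde) (tid.ˈtu).
Foot heads (stressed positions): 2, 4, 6, 8.
End Rule Rightmost: primary stress on the rightmost head = syllable 8.
Secondary stress on 2, 4, 6: be:.ˌget.pa.ˌgri:.pa.ˌde.tid.ˈtu.

primary 8, secondary 2, 4, 6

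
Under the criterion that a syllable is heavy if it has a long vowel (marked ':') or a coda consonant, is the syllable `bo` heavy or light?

`bo`: short vowel, open (no coda). Short vowel, open → light.

light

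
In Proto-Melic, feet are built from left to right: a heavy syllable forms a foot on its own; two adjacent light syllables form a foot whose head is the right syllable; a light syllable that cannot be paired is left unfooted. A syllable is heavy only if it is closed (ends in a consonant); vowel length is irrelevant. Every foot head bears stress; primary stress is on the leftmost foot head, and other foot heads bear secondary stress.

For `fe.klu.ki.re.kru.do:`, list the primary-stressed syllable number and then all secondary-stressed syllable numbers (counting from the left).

Weights: 1 fe L, 2 klu L, 3 ki L, 4 re L, 5 kru L, 6 do: L.
Parse left to right (heavy = foot alone; LL = one foot; stranded L unfooted): (fe.ˈklu) (ki.ˈre) (kru.ˈdo:).
Foot heads: 2, 4, 6.
Primary stress on the leftmost head = syllable 2.
Secondary stress on 4, 6: fe.ˈklu.ki.ˌre.kru.ˌdo:.

primary 2, secondary 4, 6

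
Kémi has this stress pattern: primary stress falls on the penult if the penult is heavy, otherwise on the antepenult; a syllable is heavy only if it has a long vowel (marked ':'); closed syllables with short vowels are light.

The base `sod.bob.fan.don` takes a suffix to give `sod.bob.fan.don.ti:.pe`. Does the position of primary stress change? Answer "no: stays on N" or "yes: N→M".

yes: 2→5

Base `sod.bob.fan.don` (4 syllables):
  Weights: 2 bob L, 3 fan L, 4 don L.
  The penult (syllable 3, fan) is light, so stress falls on the antepenult (syllable 2, bob).
  → primary stress on syllable 2.
Suffixed `sod.bob.fan.don.ti:.pe` (6 syllables):
  Weights: 4 don L, 5 ti: H, 6 pe L.
  The penult (syllable 5, ti:) is heavy, so it takes stress.
  → primary stress on syllable 5.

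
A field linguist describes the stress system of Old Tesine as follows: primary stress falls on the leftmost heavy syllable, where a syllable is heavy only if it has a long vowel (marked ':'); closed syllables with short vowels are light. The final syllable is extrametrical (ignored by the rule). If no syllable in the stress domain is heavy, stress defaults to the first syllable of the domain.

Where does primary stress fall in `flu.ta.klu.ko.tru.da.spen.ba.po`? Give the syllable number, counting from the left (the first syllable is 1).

1

The final syllable (9, po) is extrametrical; the stress domain is syllables 1–8.
Weights: 1 flu L, 2 ta L, 3 klu L, 4 ko L, 5 tru L, 6 da L, 7 spen L, 8 ba L.
No heavy syllable in the domain; default to the first syllable of the domain = syllable 1.
Primary stress: syllable 1 → ˈflu.ta.klu.ko.tru.da.spen.ba.po.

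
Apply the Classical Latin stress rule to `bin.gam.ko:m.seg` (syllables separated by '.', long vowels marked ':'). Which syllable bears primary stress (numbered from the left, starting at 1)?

Classical Latin: stress the penult if heavy (long vowel or closed), else the antepenult.
Weights: 2 gam H, 3 ko:m H, 4 seg H.
The penult (syllable 3, ko:m) is heavy, so it takes stress.
Stress on syllable 3: bin.gam.ˈko:m.seg.

3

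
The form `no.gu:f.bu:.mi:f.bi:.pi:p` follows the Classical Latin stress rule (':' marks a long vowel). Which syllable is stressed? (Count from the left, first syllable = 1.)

Classical Latin: stress the penult if heavy (long vowel or closed), else the antepenult.
Weights: 4 mi:f H, 5 bi: H, 6 pi:p H.
The penult (syllable 5, bi:) is heavy, so it takes stress.
Stress on syllable 5: no.gu:f.bu:.mi:f.ˈbi:.pi:p.

5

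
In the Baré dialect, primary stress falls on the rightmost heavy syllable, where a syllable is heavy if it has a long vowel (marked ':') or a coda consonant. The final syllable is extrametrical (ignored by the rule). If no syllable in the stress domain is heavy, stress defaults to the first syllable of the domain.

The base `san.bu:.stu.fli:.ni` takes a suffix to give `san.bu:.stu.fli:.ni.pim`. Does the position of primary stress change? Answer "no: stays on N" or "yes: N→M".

no: stays on 4

Base `san.bu:.stu.fli:.ni` (5 syllables):
  The final syllable (5, ni) is extrametrical; the stress domain is syllables 1–4.
  Weights: 1 san H, 2 bu: H, 3 stu L, 4 fli: H.
  Heavy syllables in the domain: 1, 2, 4. The rightmost is syllable 4 (fli:).
  → primary stress on syllable 4.
Suffixed `san.bu:.stu.fli:.ni.pim` (6 syllables):
  The final syllable (6, pim) is extrametrical; the stress domain is syllables 1–5.
  Weights: 1 san H, 2 bu: H, 3 stu L, 4 fli: H, 5 ni L.
  Heavy syllables in the domain: 1, 2, 4. The rightmost is syllable 4 (fli:).
  → primary stress on syllable 4.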